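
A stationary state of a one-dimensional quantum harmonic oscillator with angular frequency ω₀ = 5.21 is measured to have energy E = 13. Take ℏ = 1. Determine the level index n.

Invert E_n = (n + ½)ℏω₀: n = E/ℏω₀ − ½ = 1.995, so n = 2.

n = 2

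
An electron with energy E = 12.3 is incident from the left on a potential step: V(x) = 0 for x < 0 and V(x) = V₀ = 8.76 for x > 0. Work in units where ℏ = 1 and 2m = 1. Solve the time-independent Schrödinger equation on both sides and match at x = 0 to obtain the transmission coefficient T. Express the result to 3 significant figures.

On each side the TISE gives plane waves with k = √(2m(E − V))/ℏ: k₁ = √(2·½·12.3) = 3.507, k₂ = √(2·½·3.54) = 1.881.
Matching ψ and ψ′ at x = 0 gives r = (k₁ − k₂)/(k₁ + k₂), so R = r² = 0.09101 and T = 1 − R = 0.9090.

T = 0.909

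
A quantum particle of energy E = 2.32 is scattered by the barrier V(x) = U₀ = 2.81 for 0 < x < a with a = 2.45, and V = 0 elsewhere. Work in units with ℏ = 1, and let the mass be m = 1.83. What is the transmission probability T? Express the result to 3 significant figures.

T = 0.00325

E < U₀: inside the barrier ψ ∝ e^{±κx} with κ = √(2m(U₀ − E))/ℏ = 1.339.
κa = 3.281, sinh(κa) = 13.28.
The exact tunnelling result is T⁻¹ = 1 + U₀² sinh²(κa) / [4E(U₀ − E)] = 307.3, so T = 0.00325.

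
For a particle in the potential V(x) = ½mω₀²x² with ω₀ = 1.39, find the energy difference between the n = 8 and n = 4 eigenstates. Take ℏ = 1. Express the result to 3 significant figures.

E_n = ℏω₀(n + ½), so ΔE = (8 − 4) ℏω₀ = 4 × 1.39 = 5.560.

ΔE = 5.56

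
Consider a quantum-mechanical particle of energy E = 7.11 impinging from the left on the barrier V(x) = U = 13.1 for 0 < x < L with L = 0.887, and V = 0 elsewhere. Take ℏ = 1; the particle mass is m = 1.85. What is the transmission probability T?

T = 0.000937

Since E < U the interior solution is evanescent with decay constant κ = √(2m(U − E))/ℏ = 4.708.
κL = 4.176, sinh(κL) = 32.54.
Matching ψ, ψ′ at both faces gives T = [1 + U² sinh²(κL) / (4E(U − E))]⁻¹ = 1/1067 = 0.000937.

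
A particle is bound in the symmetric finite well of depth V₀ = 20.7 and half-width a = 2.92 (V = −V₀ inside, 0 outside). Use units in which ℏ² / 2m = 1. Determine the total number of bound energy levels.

N = 9

Define the well-strength parameter z₀ = (a/ℏ)√(2mV₀) = 2.92 × √(2·0.5·20.7) = 13.29.
The even/odd transcendental equations gain one root per π/2 in z₀, giving N = 1 + ⌊2z₀/π⌋ = 1 + ⌊8.458⌋ = 9.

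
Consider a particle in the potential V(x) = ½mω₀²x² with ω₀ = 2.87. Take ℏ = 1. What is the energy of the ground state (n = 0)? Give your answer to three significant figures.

The oscillator eigenvalues are E_n = ℏω₀(n + ½), so E_0 = 2.87 × 0.5 = 1.435.

E = 1.44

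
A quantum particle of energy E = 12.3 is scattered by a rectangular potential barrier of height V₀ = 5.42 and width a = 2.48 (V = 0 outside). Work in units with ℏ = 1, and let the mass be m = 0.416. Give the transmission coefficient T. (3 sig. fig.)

E > V₀: inside the barrier k₂ = √(2m(E − V₀))/ℏ = 2.393, k₂a = 5.933.
Matching at both interfaces gives T⁻¹ = 1 + V₀² sin²(k₂a) / [4E(E − V₀)] = 1.010, hence T = 0.990.

T = 0.990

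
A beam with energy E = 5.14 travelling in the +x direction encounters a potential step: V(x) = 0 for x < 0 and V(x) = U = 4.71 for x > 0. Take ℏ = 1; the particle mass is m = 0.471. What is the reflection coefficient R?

R = 0.304

On each side the TISE gives plane waves with k = √(2m(E − V))/ℏ: k₁ = √(2·0.471·5.14) = 2.200, k₂ = √(2·0.471·0.43) = 0.6364.
Continuity of ψ and ψ′ at the step yields the reflection amplitude r = (k₁ − k₂)/(k₁ + k₂) = 0.5513; thus R = |r|² = 0.3039, T = 0.6961.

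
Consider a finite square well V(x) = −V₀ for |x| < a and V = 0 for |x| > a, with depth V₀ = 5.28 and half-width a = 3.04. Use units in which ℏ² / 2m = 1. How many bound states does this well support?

N = 5

The dimensionless depth is z₀ = a√(2mV₀)/ℏ = 3.04 × √(5.280) = 6.985.
The even/odd transcendental equations gain one root per π/2 in z₀, giving N = 1 + ⌊2z₀/π⌋ = 1 + ⌊4.447⌋ = 5.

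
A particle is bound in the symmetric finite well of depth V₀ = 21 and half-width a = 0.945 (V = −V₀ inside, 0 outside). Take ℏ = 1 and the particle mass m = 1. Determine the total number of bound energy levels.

The dimensionless depth is z₀ = a√(2mV₀)/ℏ = 0.945 × √(42.00) = 6.124.
The even/odd transcendental equations gain one root per π/2 in z₀, giving N = 1 + ⌊2z₀/π⌋ = 1 + ⌊3.899⌋ = 4.

N = 4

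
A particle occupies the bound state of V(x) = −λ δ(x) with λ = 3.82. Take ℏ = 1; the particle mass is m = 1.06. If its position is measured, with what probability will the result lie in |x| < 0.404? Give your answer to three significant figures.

P = 0.962

The normalised bound state is ψ = √κ e^{−κ|x|} with κ = mλ/ℏ² = 4.049.
P(|x| < d) = ∫_{−d}^{d} κ e^{−2κ|x|} dx = 1 − e^{−2κd} = 1 − e^{−3.272} = 0.9621.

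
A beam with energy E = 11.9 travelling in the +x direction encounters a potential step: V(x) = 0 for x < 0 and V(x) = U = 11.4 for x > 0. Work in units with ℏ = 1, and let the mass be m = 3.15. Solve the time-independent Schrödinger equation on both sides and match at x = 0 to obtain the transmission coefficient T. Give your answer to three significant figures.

T = 0.565

On each side the TISE gives plane waves with k = √(2m(E − V))/ℏ: k₁ = √(2·3.15·11.9) = 8.659, k₂ = √(2·3.15·0.5) = 1.775.
Continuity of ψ and ψ′ at the step yields the reflection amplitude r = (k₁ − k₂)/(k₁ + k₂) = 0.6598; thus R = |r|² = 0.4353, T = 0.5647.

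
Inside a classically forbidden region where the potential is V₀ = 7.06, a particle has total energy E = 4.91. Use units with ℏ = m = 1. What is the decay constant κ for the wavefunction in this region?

Since E < V₀ the TISE in this region is ψ'' = κ²ψ with κ = √(2m(V₀ − E))/ℏ.
κ = √(2 × 1 × 2.15) = 2.074.

κ = 2.07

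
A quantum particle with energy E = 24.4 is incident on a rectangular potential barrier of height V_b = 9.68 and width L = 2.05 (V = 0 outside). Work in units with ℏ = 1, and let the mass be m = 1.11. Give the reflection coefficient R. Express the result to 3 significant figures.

R = 0.0354

Above the barrier the interior wavenumber is k₂ = √(2m(E − V_b))/ℏ = 5.717, giving phase k₂L = 11.72.
Matching at both interfaces gives T⁻¹ = 1 + V_b² sin²(k₂L) / [4E(E − V_b)] = 1.037, hence T = 0.965.
R = 1 − T = 0.0354.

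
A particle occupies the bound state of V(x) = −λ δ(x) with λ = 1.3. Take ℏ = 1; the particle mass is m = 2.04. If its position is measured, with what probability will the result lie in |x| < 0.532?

P = 0.940

The normalised bound state is ψ = √κ e^{−κ|x|} with κ = mλ/ℏ² = 2.652.
P(|x| < d) = ∫_{−d}^{d} κ e^{−2κ|x|} dx = 1 − e^{−2κd} = 1 − e^{−2.822} = 0.9405.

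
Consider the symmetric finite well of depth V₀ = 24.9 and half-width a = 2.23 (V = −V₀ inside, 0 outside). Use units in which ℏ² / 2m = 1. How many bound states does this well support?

N = 8

Define the well-strength parameter z₀ = (a/ℏ)√(2mV₀) = 2.23 × √(2·0.5·24.9) = 11.13.
A new bound state (alternating even/odd) appears each time z₀ passes a multiple of π/2, so N = ⌊2z₀/π⌋ + 1 = ⌊7.084⌋ + 1 = 8.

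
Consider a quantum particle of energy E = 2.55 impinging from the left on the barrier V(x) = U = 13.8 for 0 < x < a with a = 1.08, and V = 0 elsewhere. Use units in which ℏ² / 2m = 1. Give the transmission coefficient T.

T = 0.00172

Since E < U the interior solution is evanescent with decay constant κ = √(2m(U − E))/ℏ = 3.354.
κa = 3.622, sinh(κa) = 18.70.
The exact tunnelling result is T⁻¹ = 1 + U² sinh²(κa) / [4E(U − E)] = 581.4, so T = 0.00172.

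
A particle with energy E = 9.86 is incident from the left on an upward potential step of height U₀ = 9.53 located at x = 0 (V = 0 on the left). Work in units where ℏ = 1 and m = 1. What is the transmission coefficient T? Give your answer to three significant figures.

On each side the TISE gives plane waves with k = √(2m(E − V))/ℏ: k₁ = √(2·1·9.86) = 4.441, k₂ = √(2·1·0.33) = 0.8124.
Continuity of ψ and ψ′ at the step yields the reflection amplitude r = (k₁ − k₂)/(k₁ + k₂) = 0.6907; thus R = |r|² = 0.4771, T = 0.5229.

T = 0.523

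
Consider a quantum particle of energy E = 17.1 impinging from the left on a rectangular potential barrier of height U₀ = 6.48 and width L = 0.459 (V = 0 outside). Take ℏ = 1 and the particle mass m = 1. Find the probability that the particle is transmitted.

T = 0.959

Above the barrier the interior wavenumber is k₂ = √(2m(E − U₀))/ℏ = 4.609, giving phase k₂L = 2.115.
Matching at both interfaces gives T⁻¹ = 1 + U₀² sin²(k₂L) / [4E(E − U₀)] = 1.042, hence T = 0.959.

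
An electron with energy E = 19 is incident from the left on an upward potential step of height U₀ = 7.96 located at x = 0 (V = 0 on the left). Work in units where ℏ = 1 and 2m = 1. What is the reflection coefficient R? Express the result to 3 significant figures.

R = 0.0182

The wavenumbers are k₁ = √(2mE)/ℏ = 4.359 on the left and k₂ = √(2m(E − U₀))/ℏ = 3.323 on the right.
Continuity of ψ and ψ′ at the step yields the reflection amplitude r = (k₁ − k₂)/(k₁ + k₂) = 0.1349; thus R = |r|² = 0.01820, T = 0.9818.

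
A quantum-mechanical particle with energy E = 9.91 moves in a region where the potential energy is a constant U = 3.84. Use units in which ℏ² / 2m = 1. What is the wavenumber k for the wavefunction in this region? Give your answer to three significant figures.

With E > U the solution is oscillatory, ψ ∝ e^{±ikx} with k = √(2m(E − U))/ℏ.
k = √(2 × 0.5 × 6.07) = 2.464.

k = 2.46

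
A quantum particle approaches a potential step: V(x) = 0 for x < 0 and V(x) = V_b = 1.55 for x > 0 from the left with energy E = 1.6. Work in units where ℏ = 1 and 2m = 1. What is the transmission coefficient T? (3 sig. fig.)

On each side the TISE gives plane waves with k = √(2m(E − V))/ℏ: k₁ = √(2·½·1.6) = 1.265, k₂ = √(2·½·0.05) = 0.2236.
Matching ψ and ψ′ at x = 0 gives r = (k₁ − k₂)/(k₁ + k₂), so R = r² = 0.4894 and T = 1 − R = 0.5106.

T = 0.511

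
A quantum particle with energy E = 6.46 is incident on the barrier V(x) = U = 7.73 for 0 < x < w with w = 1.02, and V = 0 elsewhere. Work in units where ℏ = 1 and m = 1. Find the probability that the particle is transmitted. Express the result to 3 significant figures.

T = 0.0843

E < U: inside the barrier ψ ∝ e^{±κx} with κ = √(2m(U − E))/ℏ = 1.594.
κw = 1.626, sinh(κw) = 2.442.
Matching ψ, ψ′ at both faces gives T = [1 + U² sinh²(κw) / (4E(U − E))]⁻¹ = 1/11.86 = 0.0843.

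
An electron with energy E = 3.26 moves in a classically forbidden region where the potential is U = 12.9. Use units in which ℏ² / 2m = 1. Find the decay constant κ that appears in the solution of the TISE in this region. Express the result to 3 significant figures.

κ = 3.10

Since E < U the TISE in this region is ψ'' = κ²ψ with κ = √(2m(U − E))/ℏ.
κ = √(2 × 0.5 × 9.64) = 3.105.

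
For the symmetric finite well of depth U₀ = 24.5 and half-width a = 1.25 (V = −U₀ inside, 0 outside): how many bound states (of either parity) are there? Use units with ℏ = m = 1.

N = 6

The dimensionless depth is z₀ = a√(2mU₀)/ℏ = 1.25 × √(49.00) = 8.750.
The even/odd transcendental equations gain one root per π/2 in z₀, giving N = 1 + ⌊2z₀/π⌋ = 1 + ⌊5.570⌋ = 6.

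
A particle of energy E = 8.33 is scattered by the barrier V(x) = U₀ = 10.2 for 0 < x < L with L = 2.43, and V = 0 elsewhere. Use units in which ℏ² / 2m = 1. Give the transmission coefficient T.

T = 0.00311

Since E < U₀ the interior solution is evanescent with decay constant κ = √(2m(U₀ − E))/ℏ = 1.367.
κL = 3.323, sinh(κL) = 13.85.
The exact tunnelling result is T⁻¹ = 1 + U₀² sinh²(κL) / [4E(U₀ − E)] = 321.5, so T = 0.00311.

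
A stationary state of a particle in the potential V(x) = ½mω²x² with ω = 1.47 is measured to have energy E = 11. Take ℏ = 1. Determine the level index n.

n = 7

E_n = ℏω(n + ½) ⇒ n = E/(ℏω) − ½ = 11/1.47 − 0.5 = 6.983 → n = 7.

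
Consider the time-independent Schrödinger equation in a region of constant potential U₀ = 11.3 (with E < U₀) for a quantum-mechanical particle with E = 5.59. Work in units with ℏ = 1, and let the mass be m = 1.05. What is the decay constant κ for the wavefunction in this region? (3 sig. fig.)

κ = 3.46

Since E < U₀ the TISE in this region is ψ'' = κ²ψ with κ = √(2m(U₀ − E))/ℏ.
κ = √(2 × 1.05 × 5.71) = 3.463.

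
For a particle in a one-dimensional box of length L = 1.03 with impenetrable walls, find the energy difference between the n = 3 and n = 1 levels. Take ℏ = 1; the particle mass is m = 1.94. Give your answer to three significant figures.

E_n = n²π²ℏ²/(2mL²), so ΔE = (3² − 1²) π²ℏ²/(2mL²).
ΔE = 8 × π² / (2 × 1.94 × 1.03²) = 19.18.

ΔE = 19.2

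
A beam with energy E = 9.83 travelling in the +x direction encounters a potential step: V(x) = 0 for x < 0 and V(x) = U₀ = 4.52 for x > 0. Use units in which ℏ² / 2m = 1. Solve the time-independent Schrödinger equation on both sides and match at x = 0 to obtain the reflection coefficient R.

R = 0.0233

The wavenumbers are k₁ = √(2mE)/ℏ = 3.135 on the left and k₂ = √(2m(E − U₀))/ℏ = 2.304 on the right.
Continuity of ψ and ψ′ at the step yields the reflection amplitude r = (k₁ − k₂)/(k₁ + k₂) = 0.1528; thus R = |r|² = 0.02333, T = 0.9767.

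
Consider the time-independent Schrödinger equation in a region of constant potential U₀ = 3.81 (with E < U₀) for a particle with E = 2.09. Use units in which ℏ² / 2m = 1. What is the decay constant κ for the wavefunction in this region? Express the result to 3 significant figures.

Since E < U₀ the TISE in this region is ψ'' = κ²ψ with κ = √(2m(U₀ − E))/ℏ.
κ = √(2 × 0.5 × 1.72) = 1.311.

κ = 1.31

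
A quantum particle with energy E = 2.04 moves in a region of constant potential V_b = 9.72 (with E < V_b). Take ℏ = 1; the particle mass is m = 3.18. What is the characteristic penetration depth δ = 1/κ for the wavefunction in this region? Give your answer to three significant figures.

Since E < V_b the TISE in this region is ψ'' = κ²ψ with κ = √(2m(V_b − E))/ℏ.
κ = √(2 × 3.18 × 7.68) = 6.989. The penetration depth is δ = 1/κ = 0.143.

δ = 0.143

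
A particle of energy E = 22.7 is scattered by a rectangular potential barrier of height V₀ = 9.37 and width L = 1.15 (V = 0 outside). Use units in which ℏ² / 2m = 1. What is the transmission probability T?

T = 0.948

Above the barrier the interior wavenumber is k₂ = √(2m(E − V₀))/ℏ = 3.651, giving phase k₂L = 4.199.
T = [1 + V₀² sin²(k₂L) / (4E(E − V₀))]⁻¹ = 1/1.055 = 0.948.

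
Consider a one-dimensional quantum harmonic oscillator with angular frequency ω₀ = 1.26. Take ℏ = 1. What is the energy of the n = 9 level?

E = 12.0

Using E_n = (n + ½)ℏω₀: E_9 = 9.5 × 1.26 = 11.97.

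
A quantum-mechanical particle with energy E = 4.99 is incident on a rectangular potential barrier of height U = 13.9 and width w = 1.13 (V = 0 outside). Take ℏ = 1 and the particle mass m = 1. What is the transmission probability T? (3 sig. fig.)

E < U: inside the barrier ψ ∝ e^{±κx} with κ = √(2m(U − E))/ℏ = 4.221.
κw = 4.770, sinh(κw) = 58.96.
The exact tunnelling result is T⁻¹ = 1 + U² sinh²(κw) / [4E(U − E)] = 3778, so T = 0.000265.

T = 0.000265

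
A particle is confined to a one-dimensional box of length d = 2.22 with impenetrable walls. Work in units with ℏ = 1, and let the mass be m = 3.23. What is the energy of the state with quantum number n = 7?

E = 15.2

The infinite-well eigenfunctions ψ_n = √(2/d) sin(nπx/d) vanish at both walls, giving E_n = n²π²ℏ²/(2md²).
E_7 = 7² × π² / (2 × 3.23 × 2.22²) = 15.19.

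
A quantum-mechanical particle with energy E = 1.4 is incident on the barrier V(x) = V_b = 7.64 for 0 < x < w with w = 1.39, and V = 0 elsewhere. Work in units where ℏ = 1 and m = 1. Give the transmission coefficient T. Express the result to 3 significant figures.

Since E < V_b the interior solution is evanescent with decay constant κ = √(2m(V_b − E))/ℏ = 3.533.
κw = 4.910, sinh(κw) = 67.85.
The exact tunnelling result is T⁻¹ = 1 + V_b² sinh²(κw) / [4E(V_b − E)] = 7690, so T = 0.000130.

T = 0.000130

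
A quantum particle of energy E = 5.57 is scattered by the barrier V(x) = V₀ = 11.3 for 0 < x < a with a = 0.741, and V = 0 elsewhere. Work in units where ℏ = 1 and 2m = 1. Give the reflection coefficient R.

R = 0.891

E < V₀: inside the barrier ψ ∝ e^{±κx} with κ = √(2m(V₀ − E))/ℏ = 2.394.
κa = 1.774, sinh(κa) = 2.862.
Matching ψ, ψ′ at both faces gives T = [1 + V₀² sinh²(κa) / (4E(V₀ − E))]⁻¹ = 1/9.191 = 0.109.
R = 1 − T = 0.891.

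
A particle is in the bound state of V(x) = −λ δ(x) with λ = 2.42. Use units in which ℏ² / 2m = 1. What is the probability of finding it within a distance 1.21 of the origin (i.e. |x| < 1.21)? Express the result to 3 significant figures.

The normalised bound state is ψ = √κ e^{−κ|x|} with κ = mλ/ℏ² = 1.210.
P(|x| < d) = ∫_{−d}^{d} κ e^{−2κ|x|} dx = 1 − e^{−2κd} = 1 − e^{−2.928} = 0.9465.

P = 0.947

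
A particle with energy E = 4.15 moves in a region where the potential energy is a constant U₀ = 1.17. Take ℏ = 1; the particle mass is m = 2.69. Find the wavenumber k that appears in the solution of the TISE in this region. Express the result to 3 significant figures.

With E > U₀ the solution is oscillatory, ψ ∝ e^{±ikx} with k = √(2m(E − U₀))/ℏ.
k = √(2 × 2.69 × 2.98) = 4.004.

k = 4.00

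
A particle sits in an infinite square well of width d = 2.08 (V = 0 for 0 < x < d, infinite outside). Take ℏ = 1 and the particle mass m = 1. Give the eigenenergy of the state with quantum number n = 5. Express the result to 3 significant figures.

E = 28.5

The infinite-well eigenfunctions ψ_n = √(2/d) sin(nπx/d) vanish at both walls, giving E_n = n²π²ℏ²/(2md²).
E_5 = 5² × π² / (2 × 1 × 2.08²) = 28.52.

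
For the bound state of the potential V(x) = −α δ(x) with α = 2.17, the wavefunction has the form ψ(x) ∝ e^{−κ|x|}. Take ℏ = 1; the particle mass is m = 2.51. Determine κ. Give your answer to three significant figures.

κ = 5.45

Integrate −(ℏ²/2m)ψ'' − αδ(x)ψ = Eψ from −ε to +ε: the ψ'' term gives ψ'(0⁺) − ψ'(0⁻) and the δ term gives −(2mα/ℏ²)ψ(0).
With ψ ∝ e^{−κ|x|} this yields −2κ = −2mα/ℏ², so κ = mα/ℏ² = 5.447.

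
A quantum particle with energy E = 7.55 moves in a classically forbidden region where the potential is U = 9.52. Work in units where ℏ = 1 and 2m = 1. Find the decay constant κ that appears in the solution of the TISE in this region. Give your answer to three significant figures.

κ = 1.40

Since E < U the TISE in this region is ψ'' = κ²ψ with κ = √(2m(U − E))/ℏ.
κ = √(2 × 0.5 × 1.97) = 1.404.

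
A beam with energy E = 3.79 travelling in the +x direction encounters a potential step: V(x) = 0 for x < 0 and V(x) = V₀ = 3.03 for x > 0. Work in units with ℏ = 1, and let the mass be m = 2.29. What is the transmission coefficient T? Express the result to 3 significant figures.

T = 0.855

The wavenumbers are k₁ = √(2mE)/ℏ = 4.166 on the left and k₂ = √(2m(E − V₀))/ℏ = 1.866 on the right.
Continuity of ψ and ψ′ at the step yields the reflection amplitude r = (k₁ − k₂)/(k₁ + k₂) = 0.3814; thus R = |r|² = 0.1455, T = 0.8545.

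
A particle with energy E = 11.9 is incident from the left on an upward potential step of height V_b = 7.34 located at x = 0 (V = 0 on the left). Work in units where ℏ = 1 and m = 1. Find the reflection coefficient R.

The wavenumbers are k₁ = √(2mE)/ℏ = 4.879 on the left and k₂ = √(2m(E − V_b))/ℏ = 3.020 on the right.
Continuity of ψ and ψ′ at the step yields the reflection amplitude r = (k₁ − k₂)/(k₁ + k₂) = 0.2353; thus R = |r|² = 0.05537, T = 0.9446.

R = 0.0554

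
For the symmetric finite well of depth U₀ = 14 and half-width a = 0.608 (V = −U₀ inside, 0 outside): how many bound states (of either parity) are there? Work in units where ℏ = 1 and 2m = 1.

N = 2

Define the well-strength parameter z₀ = (a/ℏ)√(2mU₀) = 0.608 × √(2·0.5·14) = 2.275.
A new bound state (alternating even/odd) appears each time z₀ passes a multiple of π/2, so N = ⌊2z₀/π⌋ + 1 = ⌊1.448⌋ + 1 = 2.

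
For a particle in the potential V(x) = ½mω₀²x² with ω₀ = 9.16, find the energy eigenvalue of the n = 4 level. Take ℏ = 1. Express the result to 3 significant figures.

The oscillator eigenvalues are E_n = ℏω₀(n + ½), so E_4 = 9.16 × 4.5 = 41.22.

E = 41.2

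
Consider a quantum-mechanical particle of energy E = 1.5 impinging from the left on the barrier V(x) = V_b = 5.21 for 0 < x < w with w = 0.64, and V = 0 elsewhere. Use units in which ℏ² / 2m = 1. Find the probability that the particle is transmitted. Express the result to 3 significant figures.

T = 0.250

Since E < V_b the interior solution is evanescent with decay constant κ = √(2m(V_b − E))/ℏ = 1.926.
κw = 1.233, sinh(κw) = 1.570.
The exact tunnelling result is T⁻¹ = 1 + V_b² sinh²(κw) / [4E(V_b − E)] = 4.004, so T = 0.250.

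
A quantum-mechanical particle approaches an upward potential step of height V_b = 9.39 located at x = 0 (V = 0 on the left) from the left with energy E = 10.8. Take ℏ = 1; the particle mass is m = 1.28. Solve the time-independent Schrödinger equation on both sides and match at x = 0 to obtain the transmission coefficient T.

T = 0.780

On each side the TISE gives plane waves with k = √(2m(E − V))/ℏ: k₁ = √(2·1.28·10.8) = 5.258, k₂ = √(2·1.28·1.41) = 1.900.
Continuity of ψ and ψ′ at the step yields the reflection amplitude r = (k₁ − k₂)/(k₁ + k₂) = 0.4692; thus R = |r|² = 0.2201, T = 0.7799.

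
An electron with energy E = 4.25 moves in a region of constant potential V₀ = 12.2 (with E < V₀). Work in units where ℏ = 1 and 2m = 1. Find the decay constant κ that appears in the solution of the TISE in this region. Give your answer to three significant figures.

Since E < V₀ the TISE in this region is ψ'' = κ²ψ with κ = √(2m(V₀ − E))/ℏ.
κ = √(2 × 0.5 × 7.95) = 2.820.

κ = 2.82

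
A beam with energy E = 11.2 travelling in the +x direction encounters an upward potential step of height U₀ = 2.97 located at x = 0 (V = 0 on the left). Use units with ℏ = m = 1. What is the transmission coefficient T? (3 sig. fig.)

T = 0.994

On each side the TISE gives plane waves with k = √(2m(E − V))/ℏ: k₁ = √(2·1·11.2) = 4.733, k₂ = √(2·1·8.23) = 4.057.
Continuity of ψ and ψ′ at the step yields the reflection amplitude r = (k₁ − k₂)/(k₁ + k₂) = 0.07688; thus R = |r|² = 0.005911, T = 0.9941.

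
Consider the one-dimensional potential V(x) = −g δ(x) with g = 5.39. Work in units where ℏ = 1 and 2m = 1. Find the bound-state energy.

E = -7.26

The bound state is ψ(x) = √κ e^{−κ|x|}. The derivative jump ψ'(0⁺) − ψ'(0⁻) = −(2mg/ℏ²)ψ(0) fixes κ = mg/ℏ² = 2.695.
Then E = −ℏ²κ²/(2m) = −mg²/(2ℏ²) = -7.263.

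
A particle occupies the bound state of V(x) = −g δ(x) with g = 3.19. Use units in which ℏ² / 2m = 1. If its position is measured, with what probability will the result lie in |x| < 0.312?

The normalised bound state is ψ = √κ e^{−κ|x|} with κ = mg/ℏ² = 1.595.
P(|x| < d) = ∫_{−d}^{d} κ e^{−2κ|x|} dx = 1 − e^{−2κd} = 1 − e^{−0.9953} = 0.6304.

P = 0.630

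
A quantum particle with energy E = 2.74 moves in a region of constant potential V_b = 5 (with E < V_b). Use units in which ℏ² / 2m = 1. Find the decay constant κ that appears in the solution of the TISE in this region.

κ = 1.50

Since E < V_b the TISE in this region is ψ'' = κ²ψ with κ = √(2m(V_b − E))/ℏ.
κ = √(2 × 0.5 × 2.26) = 1.503.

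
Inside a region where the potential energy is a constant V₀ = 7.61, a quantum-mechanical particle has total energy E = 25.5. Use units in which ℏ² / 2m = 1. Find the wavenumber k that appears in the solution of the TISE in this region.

With E > V₀ the solution is oscillatory, ψ ∝ e^{±ikx} with k = √(2m(E − V₀))/ℏ.
k = √(2 × 0.5 × 17.89) = 4.230.

k = 4.23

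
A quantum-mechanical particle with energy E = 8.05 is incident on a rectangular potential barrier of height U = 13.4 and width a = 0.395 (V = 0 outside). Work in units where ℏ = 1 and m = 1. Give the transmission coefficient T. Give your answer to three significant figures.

E < U: inside the barrier ψ ∝ e^{±κx} with κ = √(2m(U − E))/ℏ = 3.271.
κa = 1.292, sinh(κa) = 1.683.
The exact tunnelling result is T⁻¹ = 1 + U² sinh²(κa) / [4E(U − E)] = 3.952, so T = 0.253.

T = 0.253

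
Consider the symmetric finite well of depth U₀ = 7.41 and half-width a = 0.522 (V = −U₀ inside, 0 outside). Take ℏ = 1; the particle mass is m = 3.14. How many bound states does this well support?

N = 3

The dimensionless depth is z₀ = a√(2mU₀)/ℏ = 0.522 × √(46.53) = 3.561.
The even/odd transcendental equations gain one root per π/2 in z₀, giving N = 1 + ⌊2z₀/π⌋ = 1 + ⌊2.267⌋ = 3.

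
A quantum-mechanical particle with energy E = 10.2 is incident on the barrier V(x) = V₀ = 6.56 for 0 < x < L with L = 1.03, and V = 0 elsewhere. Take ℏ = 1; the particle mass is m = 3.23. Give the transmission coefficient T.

Above the barrier the interior wavenumber is k₂ = √(2m(E − V₀))/ℏ = 4.849, giving phase k₂L = 4.995.
T = [1 + V₀² sin²(k₂L) / (4E(E − V₀))]⁻¹ = 1/1.267 = 0.789.

T = 0.789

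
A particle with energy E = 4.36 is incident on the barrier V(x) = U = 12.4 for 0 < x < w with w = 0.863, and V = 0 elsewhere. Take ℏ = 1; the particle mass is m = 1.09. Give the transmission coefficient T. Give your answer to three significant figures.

T = 0.00265

E < U: inside the barrier ψ ∝ e^{±κx} with κ = √(2m(U − E))/ℏ = 4.187.
κw = 3.613, sinh(κw) = 18.52.
Matching ψ, ψ′ at both faces gives T = [1 + U² sinh²(κw) / (4E(U − E))]⁻¹ = 1/377.3 = 0.00265.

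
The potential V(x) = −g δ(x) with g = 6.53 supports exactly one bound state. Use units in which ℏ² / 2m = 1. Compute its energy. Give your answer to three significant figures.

The bound state is ψ(x) = √κ e^{−κ|x|}. The derivative jump ψ'(0⁺) − ψ'(0⁻) = −(2mg/ℏ²)ψ(0) fixes κ = mg/ℏ² = 3.265.
Then E = −ℏ²κ²/(2m) = −mg²/(2ℏ²) = -10.66.

E = -10.7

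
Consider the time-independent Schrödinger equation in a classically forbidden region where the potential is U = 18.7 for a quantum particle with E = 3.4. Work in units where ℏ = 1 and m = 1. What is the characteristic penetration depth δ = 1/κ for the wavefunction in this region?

Since E < U the TISE in this region is ψ'' = κ²ψ with κ = √(2m(U − E))/ℏ.
κ = √(2 × 1 × 15.3) = 5.532. The penetration depth is δ = 1/κ = 0.181.

δ = 0.181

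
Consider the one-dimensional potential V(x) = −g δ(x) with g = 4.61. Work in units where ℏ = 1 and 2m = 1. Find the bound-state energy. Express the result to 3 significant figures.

E = -5.31

For x ≠ 0 the bound state is ψ ∝ e^{−κ|x|}; integrating the TISE across the delta gives the cusp condition 2κ = 2mg/ℏ², so κ = 2.305.
Then E = −ℏ²κ²/(2m) = −mg²/(2ℏ²) = -5.313.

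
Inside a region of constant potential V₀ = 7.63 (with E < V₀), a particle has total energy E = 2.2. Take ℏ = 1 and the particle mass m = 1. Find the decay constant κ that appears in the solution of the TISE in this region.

Since E < V₀ the TISE in this region is ψ'' = κ²ψ with κ = √(2m(V₀ − E))/ℏ.
κ = √(2 × 1 × 5.43) = 3.295.

κ = 3.30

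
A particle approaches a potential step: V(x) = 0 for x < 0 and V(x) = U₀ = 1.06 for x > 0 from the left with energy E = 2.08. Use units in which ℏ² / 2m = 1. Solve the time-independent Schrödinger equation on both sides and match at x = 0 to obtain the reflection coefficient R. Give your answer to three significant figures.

The wavenumbers are k₁ = √(2mE)/ℏ = 1.442 on the left and k₂ = √(2m(E − U₀))/ℏ = 1.010 on the right.
Continuity of ψ and ψ′ at the step yields the reflection amplitude r = (k₁ − k₂)/(k₁ + k₂) = 0.1763; thus R = |r|² = 0.03107, T = 0.9689.

R = 0.0311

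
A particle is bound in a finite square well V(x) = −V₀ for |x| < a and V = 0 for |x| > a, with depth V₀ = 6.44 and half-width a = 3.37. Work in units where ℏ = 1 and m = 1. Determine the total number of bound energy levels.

The dimensionless depth is z₀ = a√(2mV₀)/ℏ = 3.37 × √(12.88) = 12.09.
A new bound state (alternating even/odd) appears each time z₀ passes a multiple of π/2, so N = ⌊2z₀/π⌋ + 1 = ⌊7.700⌋ + 1 = 8.

N = 8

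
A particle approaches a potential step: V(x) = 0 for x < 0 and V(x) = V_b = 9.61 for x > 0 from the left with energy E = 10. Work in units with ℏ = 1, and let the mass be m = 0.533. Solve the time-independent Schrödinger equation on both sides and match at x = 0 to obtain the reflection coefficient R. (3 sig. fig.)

R = 0.449

On each side the TISE gives plane waves with k = √(2m(E − V))/ℏ: k₁ = √(2·0.533·10) = 3.265, k₂ = √(2·0.533·0.39) = 0.6448.
Matching ψ and ψ′ at x = 0 gives r = (k₁ − k₂)/(k₁ + k₂), so R = r² = 0.4491 and T = 1 − R = 0.5509.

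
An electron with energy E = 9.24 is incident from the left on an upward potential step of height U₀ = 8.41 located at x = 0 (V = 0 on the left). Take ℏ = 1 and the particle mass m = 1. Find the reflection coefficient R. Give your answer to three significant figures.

R = 0.290

On each side the TISE gives plane waves with k = √(2m(E − V))/ℏ: k₁ = √(2·1·9.24) = 4.299, k₂ = √(2·1·0.83) = 1.288.
Matching ψ and ψ′ at x = 0 gives r = (k₁ − k₂)/(k₁ + k₂), so R = r² = 0.2903 and T = 1 − R = 0.7097.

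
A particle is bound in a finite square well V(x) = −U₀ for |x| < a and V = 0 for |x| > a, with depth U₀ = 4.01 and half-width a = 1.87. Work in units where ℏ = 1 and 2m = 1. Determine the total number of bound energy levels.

N = 3

Define the well-strength parameter z₀ = (a/ℏ)√(2mU₀) = 1.87 × √(2·0.5·4.01) = 3.745.
The even/odd transcendental equations gain one root per π/2 in z₀, giving N = 1 + ⌊2z₀/π⌋ = 1 + ⌊2.384⌋ = 3.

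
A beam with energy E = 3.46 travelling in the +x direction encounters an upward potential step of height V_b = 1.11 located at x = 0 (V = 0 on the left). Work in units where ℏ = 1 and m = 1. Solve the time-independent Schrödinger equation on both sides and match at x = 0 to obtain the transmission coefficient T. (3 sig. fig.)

On each side the TISE gives plane waves with k = √(2m(E − V))/ℏ: k₁ = √(2·1·3.46) = 2.631, k₂ = √(2·1·2.35) = 2.168.
Continuity of ψ and ψ′ at the step yields the reflection amplitude r = (k₁ − k₂)/(k₁ + k₂) = 0.09641; thus R = |r|² = 0.009295, T = 0.9907.

T = 0.991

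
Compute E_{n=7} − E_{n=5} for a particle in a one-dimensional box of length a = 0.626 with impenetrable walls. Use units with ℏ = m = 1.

ΔE = 302

E_n = n²π²ℏ²/(2ma²), so ΔE = (7² − 5²) π²ℏ²/(2ma²).
ΔE = 24 × π² / (2 × 1 × 0.626²) = 302.2.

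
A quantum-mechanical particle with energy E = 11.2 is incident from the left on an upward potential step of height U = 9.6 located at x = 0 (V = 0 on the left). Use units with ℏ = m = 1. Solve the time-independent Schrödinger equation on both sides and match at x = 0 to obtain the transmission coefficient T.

T = 0.796

The wavenumbers are k₁ = √(2mE)/ℏ = 4.733 on the left and k₂ = √(2m(E − U))/ℏ = 1.789 on the right.
Matching ψ and ψ′ at x = 0 gives r = (k₁ − k₂)/(k₁ + k₂), so R = r² = 0.2038 and T = 1 − R = 0.7962.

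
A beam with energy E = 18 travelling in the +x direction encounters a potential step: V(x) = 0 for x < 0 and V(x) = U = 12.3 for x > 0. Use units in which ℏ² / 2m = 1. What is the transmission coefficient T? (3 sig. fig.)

T = 0.922

The wavenumbers are k₁ = √(2mE)/ℏ = 4.243 on the left and k₂ = √(2m(E − U))/ℏ = 2.387 on the right.
Continuity of ψ and ψ′ at the step yields the reflection amplitude r = (k₁ − k₂)/(k₁ + k₂) = 0.2798; thus R = |r|² = 0.07829, T = 0.9217.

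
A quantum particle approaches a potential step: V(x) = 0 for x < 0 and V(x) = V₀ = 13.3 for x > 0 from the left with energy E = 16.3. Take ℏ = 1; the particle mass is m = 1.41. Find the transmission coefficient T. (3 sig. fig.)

T = 0.840

The wavenumbers are k₁ = √(2mE)/ℏ = 6.780 on the left and k₂ = √(2m(E − V₀))/ℏ = 2.909 on the right.
Matching ψ and ψ′ at x = 0 gives r = (k₁ − k₂)/(k₁ + k₂), so R = r² = 0.1597 and T = 1 − R = 0.8403.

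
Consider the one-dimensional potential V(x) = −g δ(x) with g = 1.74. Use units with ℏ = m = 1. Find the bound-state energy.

E = -1.51

For x ≠ 0 the bound state is ψ ∝ e^{−κ|x|}; integrating the TISE across the delta gives the cusp condition 2κ = 2mg/ℏ², so κ = 1.740.
Then E = −ℏ²κ²/(2m) = −mg²/(2ℏ²) = -1.514.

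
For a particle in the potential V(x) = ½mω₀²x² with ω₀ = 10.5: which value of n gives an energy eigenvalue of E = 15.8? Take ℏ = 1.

n = 1

Invert E_n = (n + ½)ℏω₀: n = E/ℏω₀ − ½ = 1.005, so n = 1.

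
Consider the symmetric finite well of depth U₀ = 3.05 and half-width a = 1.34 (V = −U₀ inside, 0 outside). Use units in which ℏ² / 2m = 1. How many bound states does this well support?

Define the well-strength parameter z₀ = (a/ℏ)√(2mU₀) = 1.34 × √(2·0.5·3.05) = 2.340.
A new bound state (alternating even/odd) appears each time z₀ passes a multiple of π/2, so N = ⌊2z₀/π⌋ + 1 = ⌊1.490⌋ + 1 = 2.

N = 2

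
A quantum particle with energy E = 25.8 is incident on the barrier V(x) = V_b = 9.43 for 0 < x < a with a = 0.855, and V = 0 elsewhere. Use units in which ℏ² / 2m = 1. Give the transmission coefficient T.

T = 0.995

E > V_b: inside the barrier k₂ = √(2m(E − V_b))/ℏ = 4.046, k₂a = 3.459.
T = [1 + V_b² sin²(k₂a) / (4E(E − V_b))]⁻¹ = 1/1.005 = 0.995.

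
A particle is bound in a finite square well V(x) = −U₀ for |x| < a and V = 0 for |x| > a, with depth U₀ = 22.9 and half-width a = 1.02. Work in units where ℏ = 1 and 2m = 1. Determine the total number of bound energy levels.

N = 4

Define the well-strength parameter z₀ = (a/ℏ)√(2mU₀) = 1.02 × √(2·0.5·22.9) = 4.881.
A new bound state (alternating even/odd) appears each time z₀ passes a multiple of π/2, so N = ⌊2z₀/π⌋ + 1 = ⌊3.107⌋ + 1 = 4.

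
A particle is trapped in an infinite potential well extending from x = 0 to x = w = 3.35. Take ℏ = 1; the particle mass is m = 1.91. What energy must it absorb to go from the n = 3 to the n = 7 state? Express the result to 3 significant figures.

ΔE = 9.21

E_n = n²π²ℏ²/(2mw²), so ΔE = (7² − 3²) π²ℏ²/(2mw²).
ΔE = 40 × π² / (2 × 1.91 × 3.35²) = 9.209.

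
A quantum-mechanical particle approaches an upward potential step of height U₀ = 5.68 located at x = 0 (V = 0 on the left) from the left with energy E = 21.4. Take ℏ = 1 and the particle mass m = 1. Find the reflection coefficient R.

R = 0.00592

The wavenumbers are k₁ = √(2mE)/ℏ = 6.542 on the left and k₂ = √(2m(E − U₀))/ℏ = 5.607 on the right.
Matching ψ and ψ′ at x = 0 gives r = (k₁ − k₂)/(k₁ + k₂), so R = r² = 0.005923 and T = 1 − R = 0.9941.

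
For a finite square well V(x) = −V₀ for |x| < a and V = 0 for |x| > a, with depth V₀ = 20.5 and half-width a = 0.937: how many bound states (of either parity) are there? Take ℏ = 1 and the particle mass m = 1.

The dimensionless depth is z₀ = a√(2mV₀)/ℏ = 0.937 × √(41.00) = 6.000.
The even/odd transcendental equations gain one root per π/2 in z₀, giving N = 1 + ⌊2z₀/π⌋ = 1 + ⌊3.820⌋ = 4.

N = 4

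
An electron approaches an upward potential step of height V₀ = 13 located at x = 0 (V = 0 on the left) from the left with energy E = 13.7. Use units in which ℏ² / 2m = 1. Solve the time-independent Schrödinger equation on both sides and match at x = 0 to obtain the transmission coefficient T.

The wavenumbers are k₁ = √(2mE)/ℏ = 3.701 on the left and k₂ = √(2m(E − V₀))/ℏ = 0.8367 on the right.
Continuity of ψ and ψ′ at the step yields the reflection amplitude r = (k₁ − k₂)/(k₁ + k₂) = 0.6313; thus R = |r|² = 0.3985, T = 0.6015.

T = 0.602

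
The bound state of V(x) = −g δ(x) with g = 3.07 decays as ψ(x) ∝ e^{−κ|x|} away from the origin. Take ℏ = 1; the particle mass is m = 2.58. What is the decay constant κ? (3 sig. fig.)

κ = 7.92

Integrating the TISE across x = 0 gives the cusp condition ψ'(0⁺) − ψ'(0⁻) = −(2mg/ℏ²)ψ(0).
With ψ ∝ e^{−κ|x|} this yields −2κ = −2mg/ℏ², so κ = mg/ℏ² = 7.921.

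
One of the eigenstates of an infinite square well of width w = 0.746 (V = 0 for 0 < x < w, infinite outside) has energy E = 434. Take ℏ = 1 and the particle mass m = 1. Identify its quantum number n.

For an infinite well E_n = n²π²ℏ²/(2mw²), so n = (w/πℏ)√(2mE).
n = (0.746/π) × √(2 × 1 × 434) = 6.996 → n = 7.

n = 7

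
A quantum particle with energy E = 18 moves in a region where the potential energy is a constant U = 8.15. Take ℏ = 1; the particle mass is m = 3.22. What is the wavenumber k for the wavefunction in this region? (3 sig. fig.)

With E > U the solution is oscillatory, ψ ∝ e^{±ikx} with k = √(2m(E − U))/ℏ.
k = √(2 × 3.22 × 9.85) = 7.965.

k = 7.96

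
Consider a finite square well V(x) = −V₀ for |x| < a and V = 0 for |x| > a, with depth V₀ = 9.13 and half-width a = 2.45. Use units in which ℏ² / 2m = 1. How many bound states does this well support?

Define the well-strength parameter z₀ = (a/ℏ)√(2mV₀) = 2.45 × √(2·0.5·9.13) = 7.403.
A new bound state (alternating even/odd) appears each time z₀ passes a multiple of π/2, so N = ⌊2z₀/π⌋ + 1 = ⌊4.713⌋ + 1 = 5.

N = 5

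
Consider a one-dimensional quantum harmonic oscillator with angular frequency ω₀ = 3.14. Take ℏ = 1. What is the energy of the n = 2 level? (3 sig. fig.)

Using E_n = (n + ½)ℏω₀: E_2 = 2.5 × 3.14 = 7.850.

E = 7.85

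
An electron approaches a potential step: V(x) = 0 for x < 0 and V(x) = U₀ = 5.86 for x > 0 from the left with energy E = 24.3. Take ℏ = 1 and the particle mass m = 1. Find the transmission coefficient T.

T = 0.995

On each side the TISE gives plane waves with k = √(2m(E − V))/ℏ: k₁ = √(2·1·24.3) = 6.971, k₂ = √(2·1·18.44) = 6.073.
Matching ψ and ψ′ at x = 0 gives r = (k₁ − k₂)/(k₁ + k₂), so R = r² = 0.004744 and T = 1 − R = 0.9953.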